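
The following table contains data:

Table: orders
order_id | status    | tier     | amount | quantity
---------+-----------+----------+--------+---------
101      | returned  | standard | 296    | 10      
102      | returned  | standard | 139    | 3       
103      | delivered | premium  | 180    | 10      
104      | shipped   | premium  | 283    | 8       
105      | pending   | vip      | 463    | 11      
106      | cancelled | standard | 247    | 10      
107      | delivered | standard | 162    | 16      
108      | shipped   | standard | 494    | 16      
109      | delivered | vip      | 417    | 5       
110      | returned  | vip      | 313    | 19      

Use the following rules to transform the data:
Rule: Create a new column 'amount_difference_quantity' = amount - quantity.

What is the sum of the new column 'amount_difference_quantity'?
2886

Step 1: For each record, compute amount - quantity
Example calculations:
  296 - 10 = 286
  139 - 3 = 136
  180 - 10 = 170
  ...
Step 2: Sum all derived values
Step 3: Total = 2886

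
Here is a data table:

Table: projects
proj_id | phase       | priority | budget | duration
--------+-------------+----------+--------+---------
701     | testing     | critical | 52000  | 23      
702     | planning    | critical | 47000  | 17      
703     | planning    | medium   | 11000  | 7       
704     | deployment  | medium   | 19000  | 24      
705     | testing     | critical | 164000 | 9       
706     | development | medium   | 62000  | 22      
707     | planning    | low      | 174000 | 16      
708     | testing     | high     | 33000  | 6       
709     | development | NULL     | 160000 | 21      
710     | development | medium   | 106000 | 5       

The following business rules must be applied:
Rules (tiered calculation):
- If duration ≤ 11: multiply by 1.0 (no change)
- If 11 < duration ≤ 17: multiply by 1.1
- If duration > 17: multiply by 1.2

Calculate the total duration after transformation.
171.3

Step 1: Tier 1 (duration ≤ 11): 4 records, sum = 27 × 1.0 = 27.0
Step 2: Tier 2 (11 < duration ≤ 17): 2 records, sum = 33 × 1.1 = 36.3
Step 3: Tier 3 (duration > 17): 4 records, sum = 90 × 1.2 = 108.0
Step 4: Final sum = 27.0 + 36.3 + 108.0 = 171.3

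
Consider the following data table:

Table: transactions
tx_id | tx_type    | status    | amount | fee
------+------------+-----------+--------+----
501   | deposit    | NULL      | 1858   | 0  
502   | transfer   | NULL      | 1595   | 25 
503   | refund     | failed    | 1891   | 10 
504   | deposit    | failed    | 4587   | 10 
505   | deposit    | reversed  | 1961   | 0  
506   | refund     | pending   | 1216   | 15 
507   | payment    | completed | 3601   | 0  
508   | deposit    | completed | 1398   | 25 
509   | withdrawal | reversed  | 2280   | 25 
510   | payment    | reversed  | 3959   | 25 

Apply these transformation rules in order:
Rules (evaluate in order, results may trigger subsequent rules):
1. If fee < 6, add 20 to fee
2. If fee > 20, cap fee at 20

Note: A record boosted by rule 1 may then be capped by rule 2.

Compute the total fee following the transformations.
175

Step 1: Apply rule 1 to records with fee < 6
  - 3 records get bonus of 20
  - Of these, 0 records then exceed 20 and get capped
Step 2: Apply rule 2 to records with fee > 20
  - 4 records (original) are capped
Step 3: Calculate final sum = 175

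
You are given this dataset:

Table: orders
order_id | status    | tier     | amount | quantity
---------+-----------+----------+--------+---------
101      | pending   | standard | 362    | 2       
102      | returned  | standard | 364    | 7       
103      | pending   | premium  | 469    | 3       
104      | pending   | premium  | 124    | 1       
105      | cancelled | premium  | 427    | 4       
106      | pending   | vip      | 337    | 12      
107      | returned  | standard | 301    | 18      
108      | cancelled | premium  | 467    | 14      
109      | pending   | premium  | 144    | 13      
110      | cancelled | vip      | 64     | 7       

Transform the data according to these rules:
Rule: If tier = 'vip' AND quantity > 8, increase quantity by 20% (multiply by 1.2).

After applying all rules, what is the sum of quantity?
83.4

Step 1: Find records where tier = 'vip' AND quantity > 8
Step 2: 1 records match, summing to 12
Step 3: After multiplier: 12 × 1.2 = 14.4
Step 4: Unaffected records sum: 69
Step 5: Final sum = 14.4 + 69 = 83.4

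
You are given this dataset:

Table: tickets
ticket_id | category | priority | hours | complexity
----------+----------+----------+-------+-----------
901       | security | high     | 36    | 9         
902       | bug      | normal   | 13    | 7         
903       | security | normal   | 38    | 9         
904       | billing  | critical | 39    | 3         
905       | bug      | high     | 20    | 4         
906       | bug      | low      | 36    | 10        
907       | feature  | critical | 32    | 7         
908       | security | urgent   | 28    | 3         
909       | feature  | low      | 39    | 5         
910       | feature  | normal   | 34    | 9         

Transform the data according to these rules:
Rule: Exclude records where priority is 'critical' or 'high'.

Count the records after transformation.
6

Step 1: Count records to exclude
  - 2 (critical) + 2 (high) = 4 records
Step 2: Total records: 10
Step 3: Remaining = 10 - 4 = 6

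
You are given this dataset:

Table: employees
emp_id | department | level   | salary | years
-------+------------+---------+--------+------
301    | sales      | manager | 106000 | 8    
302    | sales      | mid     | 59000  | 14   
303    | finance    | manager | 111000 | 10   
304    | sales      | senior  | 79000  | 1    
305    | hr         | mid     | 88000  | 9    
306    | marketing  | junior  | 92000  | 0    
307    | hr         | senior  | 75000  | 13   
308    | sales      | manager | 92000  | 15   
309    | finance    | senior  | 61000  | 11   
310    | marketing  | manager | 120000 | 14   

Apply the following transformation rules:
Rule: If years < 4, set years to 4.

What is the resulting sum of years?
102

Step 1: 2 records have years < 4
Step 2: These records originally summed to 1
Step 3: After setting to minimum: 2 × 4 = 8
Step 4: Unaffected records sum: 94
Step 5: Final sum = 8 + 94 = 102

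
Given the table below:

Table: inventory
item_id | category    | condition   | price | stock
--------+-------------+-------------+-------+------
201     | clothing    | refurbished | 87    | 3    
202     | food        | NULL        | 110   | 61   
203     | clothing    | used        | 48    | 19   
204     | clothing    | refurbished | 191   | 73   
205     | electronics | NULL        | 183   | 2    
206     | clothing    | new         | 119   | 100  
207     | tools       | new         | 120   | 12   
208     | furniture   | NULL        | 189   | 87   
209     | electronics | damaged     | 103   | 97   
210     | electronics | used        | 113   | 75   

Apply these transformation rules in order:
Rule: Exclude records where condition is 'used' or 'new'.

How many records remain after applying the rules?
6

Step 1: Count records to exclude
  - 2 (used) + 2 (new) = 4 records
Step 2: Total records: 10
Step 3: Remaining = 10 - 4 = 6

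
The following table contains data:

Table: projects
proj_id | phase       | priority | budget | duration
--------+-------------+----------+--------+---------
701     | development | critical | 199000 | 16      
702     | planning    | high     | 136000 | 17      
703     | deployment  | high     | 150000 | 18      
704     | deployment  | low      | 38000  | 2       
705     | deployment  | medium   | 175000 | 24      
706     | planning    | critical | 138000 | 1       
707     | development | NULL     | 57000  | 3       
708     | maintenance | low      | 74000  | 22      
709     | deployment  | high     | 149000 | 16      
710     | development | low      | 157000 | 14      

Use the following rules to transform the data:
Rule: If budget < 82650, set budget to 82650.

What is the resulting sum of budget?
1351950

Step 1: 3 records have budget < 82650
Step 2: These records originally summed to 169000
Step 3: After setting to minimum: 3 × 82650 = 247950
Step 4: Unaffected records sum: 1104000
Step 5: Final sum = 247950 + 1104000 = 1351950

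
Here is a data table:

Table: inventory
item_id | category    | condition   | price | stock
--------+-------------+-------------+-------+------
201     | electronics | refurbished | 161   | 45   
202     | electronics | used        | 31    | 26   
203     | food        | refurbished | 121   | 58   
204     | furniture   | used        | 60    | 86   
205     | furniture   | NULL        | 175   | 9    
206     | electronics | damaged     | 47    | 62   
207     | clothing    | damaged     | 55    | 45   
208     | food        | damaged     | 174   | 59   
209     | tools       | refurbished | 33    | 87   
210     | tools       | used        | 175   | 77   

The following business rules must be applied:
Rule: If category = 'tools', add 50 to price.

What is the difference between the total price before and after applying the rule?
100

Step 1: Original sum of price = 1032
Step 2: 2 records have category = 'tools'
Step 3: Each affected record changes by 50
Step 4: Total change = 2 × 50 = 100
Step 5: New sum = 1032 + 100 = 1132
Step 6: Difference = |1132 - 1032| = 100
        (Sum increased by 100)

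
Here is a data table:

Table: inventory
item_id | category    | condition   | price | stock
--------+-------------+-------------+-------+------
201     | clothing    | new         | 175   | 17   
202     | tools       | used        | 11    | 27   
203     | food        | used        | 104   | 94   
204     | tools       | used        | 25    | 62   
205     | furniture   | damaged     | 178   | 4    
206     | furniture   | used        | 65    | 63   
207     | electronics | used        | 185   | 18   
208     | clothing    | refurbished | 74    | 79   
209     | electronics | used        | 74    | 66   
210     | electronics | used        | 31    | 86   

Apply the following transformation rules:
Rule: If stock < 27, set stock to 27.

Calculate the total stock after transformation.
558

Step 1: 3 records have stock < 27
Step 2: These records originally summed to 39
Step 3: After setting to minimum: 3 × 27 = 81
Step 4: Unaffected records sum: 477
Step 5: Final sum = 81 + 477 = 558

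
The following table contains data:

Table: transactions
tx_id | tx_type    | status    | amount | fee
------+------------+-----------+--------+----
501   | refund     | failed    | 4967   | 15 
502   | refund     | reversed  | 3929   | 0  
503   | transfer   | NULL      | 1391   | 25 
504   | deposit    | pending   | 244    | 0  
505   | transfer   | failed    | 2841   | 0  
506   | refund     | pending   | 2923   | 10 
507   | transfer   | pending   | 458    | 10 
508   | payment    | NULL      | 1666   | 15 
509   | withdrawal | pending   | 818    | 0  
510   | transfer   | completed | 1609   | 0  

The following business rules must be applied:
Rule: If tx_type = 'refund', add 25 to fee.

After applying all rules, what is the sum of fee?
150

Step 1: Count records where tx_type = 'refund': 3
Step 2: Total bonus added: 3 × 25 = 75
Step 3: Original sum of fee: 75
Step 4: Final sum = 75 + 75 = 150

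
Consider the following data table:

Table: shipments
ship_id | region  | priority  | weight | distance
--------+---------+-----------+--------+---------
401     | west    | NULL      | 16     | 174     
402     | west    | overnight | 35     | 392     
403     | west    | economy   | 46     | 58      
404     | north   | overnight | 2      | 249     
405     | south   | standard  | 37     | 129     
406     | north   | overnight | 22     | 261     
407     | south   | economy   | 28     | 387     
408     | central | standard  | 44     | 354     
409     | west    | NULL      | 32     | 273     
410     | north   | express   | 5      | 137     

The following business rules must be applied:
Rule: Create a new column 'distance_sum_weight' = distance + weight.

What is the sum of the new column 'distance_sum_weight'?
2681

Step 1: For each record, compute distance + weight
Example calculations:
  174 + 16 = 190
  392 + 35 = 427
  58 + 46 = 104
  ...
Step 2: Sum all derived values
Step 3: Total = 2681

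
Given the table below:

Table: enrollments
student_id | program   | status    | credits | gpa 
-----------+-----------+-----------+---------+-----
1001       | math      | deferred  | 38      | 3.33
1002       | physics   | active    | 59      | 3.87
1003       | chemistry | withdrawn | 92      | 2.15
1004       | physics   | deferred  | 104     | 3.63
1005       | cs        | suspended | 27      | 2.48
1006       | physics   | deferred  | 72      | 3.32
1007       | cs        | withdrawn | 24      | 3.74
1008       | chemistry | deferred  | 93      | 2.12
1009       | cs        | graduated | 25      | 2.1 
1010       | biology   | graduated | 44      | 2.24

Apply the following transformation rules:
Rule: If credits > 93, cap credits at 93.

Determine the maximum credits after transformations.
93

Step 1: Original maximum credits = 104
Step 2: Apply cap at 93
Step 3: 1 records had credits > 93 and were capped
Step 4: Maximum after transformation = 93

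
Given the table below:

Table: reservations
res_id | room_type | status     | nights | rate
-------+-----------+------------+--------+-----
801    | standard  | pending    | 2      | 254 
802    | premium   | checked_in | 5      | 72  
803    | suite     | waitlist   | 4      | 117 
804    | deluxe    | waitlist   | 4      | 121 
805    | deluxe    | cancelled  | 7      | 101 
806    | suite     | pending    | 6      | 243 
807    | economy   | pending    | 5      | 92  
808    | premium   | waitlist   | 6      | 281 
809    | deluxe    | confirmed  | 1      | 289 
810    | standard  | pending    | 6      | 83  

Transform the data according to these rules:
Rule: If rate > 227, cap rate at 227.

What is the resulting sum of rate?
1494

Step 1: 4 records have rate > 227
Step 2: These records originally summed to 1067
Step 3: After capping: 4 × 227 = 908
Step 4: Unaffected records sum: 586
Step 5: Final sum = 908 + 586 = 1494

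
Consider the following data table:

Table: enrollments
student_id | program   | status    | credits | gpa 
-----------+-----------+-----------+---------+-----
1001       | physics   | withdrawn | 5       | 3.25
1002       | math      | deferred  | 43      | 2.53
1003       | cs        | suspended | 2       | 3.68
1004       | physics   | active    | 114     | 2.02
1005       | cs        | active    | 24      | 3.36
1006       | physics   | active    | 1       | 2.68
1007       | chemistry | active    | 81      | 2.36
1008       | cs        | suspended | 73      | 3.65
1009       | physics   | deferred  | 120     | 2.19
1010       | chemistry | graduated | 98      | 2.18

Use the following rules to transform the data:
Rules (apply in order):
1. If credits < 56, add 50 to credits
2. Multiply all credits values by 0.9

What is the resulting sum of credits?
729.9

Step 1: Apply Rule 1 - Add 50 to records with credits < 56
  - 5 records affected: 75 + (5 × 50) = 325
  - Unaffected records: 486
  - Sum after Rule 1: 811
Step 2: Apply Rule 2 - Multiply all by 0.9
  - 811 × 0.9 = 729.9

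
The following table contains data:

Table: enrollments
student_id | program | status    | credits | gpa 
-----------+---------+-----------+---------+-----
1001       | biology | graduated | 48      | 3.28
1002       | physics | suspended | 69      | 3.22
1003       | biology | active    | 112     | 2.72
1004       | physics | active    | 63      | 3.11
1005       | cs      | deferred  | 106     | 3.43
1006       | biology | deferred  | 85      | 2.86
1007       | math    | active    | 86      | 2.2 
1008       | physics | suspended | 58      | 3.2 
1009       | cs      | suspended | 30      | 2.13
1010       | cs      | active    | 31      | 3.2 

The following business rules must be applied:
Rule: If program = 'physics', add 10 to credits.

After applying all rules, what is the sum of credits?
718

Step 1: Count records where program = 'physics': 3
Step 2: Total bonus added: 3 × 10 = 30
Step 3: Original sum of credits: 688
Step 4: Final sum = 688 + 30 = 718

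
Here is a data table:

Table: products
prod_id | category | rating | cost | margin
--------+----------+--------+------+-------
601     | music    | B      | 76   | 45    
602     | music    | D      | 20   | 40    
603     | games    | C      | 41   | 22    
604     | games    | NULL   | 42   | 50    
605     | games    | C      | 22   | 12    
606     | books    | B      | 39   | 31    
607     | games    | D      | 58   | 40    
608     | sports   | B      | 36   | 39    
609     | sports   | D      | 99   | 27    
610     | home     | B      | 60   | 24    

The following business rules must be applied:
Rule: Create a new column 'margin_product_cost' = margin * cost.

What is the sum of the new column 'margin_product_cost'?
16532

Step 1: For each record, compute margin * cost
Example calculations:
  45 * 76 = 3420
  40 * 20 = 800
  22 * 41 = 902
  ...
Step 2: Sum all derived values
Step 3: Total = 16532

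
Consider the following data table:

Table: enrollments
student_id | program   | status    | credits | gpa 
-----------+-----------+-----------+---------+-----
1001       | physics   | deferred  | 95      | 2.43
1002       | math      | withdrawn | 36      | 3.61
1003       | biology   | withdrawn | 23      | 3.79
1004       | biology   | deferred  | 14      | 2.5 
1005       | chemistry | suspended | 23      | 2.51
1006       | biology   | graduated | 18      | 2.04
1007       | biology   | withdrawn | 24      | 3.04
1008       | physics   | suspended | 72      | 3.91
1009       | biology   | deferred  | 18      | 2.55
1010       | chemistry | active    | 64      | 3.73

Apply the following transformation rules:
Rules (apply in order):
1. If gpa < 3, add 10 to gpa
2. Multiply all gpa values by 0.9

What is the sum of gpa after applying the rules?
72.1

Step 1: Apply Rule 1 - Add 10 to records with gpa < 3
  - 5 records affected: 12.03 + (5 × 10) = 62.03
  - Unaffected records: 18.08
  - Sum after Rule 1: 80.11
Step 2: Apply Rule 2 - Multiply all by 0.9
  - 80.11 × 0.9 = 72.1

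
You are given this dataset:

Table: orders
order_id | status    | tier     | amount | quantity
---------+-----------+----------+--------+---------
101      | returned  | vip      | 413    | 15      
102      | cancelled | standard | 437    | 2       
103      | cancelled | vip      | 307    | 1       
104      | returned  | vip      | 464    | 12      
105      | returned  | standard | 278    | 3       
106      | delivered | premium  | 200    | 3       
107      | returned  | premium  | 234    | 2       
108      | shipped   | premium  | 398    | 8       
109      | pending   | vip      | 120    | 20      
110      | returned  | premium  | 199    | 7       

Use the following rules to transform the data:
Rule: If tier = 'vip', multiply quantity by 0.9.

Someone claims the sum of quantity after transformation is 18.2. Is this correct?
No, the correct result is 68.2.

Step 1: Calculate the correct sum after transformation
Step 2: Apply multiplier 0.9 to records where tier = 'vip'
Step 3: Correct result = 68.2
Step 4: Claimed result = 18.2
Step 5: 68.2 ≠ 18.2
Conclusion: The claimed result is incorrect. The correct answer is 68.2.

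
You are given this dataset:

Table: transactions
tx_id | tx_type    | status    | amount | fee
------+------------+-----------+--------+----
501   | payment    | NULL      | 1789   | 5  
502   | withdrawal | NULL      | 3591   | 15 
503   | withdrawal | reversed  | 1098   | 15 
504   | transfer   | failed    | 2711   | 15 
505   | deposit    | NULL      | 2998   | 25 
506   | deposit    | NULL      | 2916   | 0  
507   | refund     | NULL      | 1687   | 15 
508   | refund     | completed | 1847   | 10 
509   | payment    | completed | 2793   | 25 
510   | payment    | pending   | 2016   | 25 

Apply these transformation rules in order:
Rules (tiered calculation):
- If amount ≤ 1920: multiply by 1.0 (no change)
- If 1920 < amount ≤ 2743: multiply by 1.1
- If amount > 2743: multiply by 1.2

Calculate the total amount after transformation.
26378.3

Step 1: Tier 1 (amount ≤ 1920): 4 records, sum = 6421 × 1.0 = 6421.0
Step 2: Tier 2 (1920 < amount ≤ 2743): 2 records, sum = 4727 × 1.1 = 5199.7
Step 3: Tier 3 (amount > 2743): 4 records, sum = 12298 × 1.2 = 14757.6
Step 4: Final sum = 6421.0 + 5199.7 + 14757.6 = 26378.3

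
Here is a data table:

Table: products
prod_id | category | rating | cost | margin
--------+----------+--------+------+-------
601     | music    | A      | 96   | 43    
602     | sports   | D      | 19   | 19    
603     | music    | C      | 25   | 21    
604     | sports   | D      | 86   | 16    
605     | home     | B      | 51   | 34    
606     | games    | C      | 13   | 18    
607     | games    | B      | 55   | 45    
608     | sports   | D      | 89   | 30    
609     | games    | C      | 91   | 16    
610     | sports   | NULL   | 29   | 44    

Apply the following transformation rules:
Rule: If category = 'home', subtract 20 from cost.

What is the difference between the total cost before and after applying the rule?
20

Step 1: Original sum of cost = 554
Step 2: 1 records have category = 'home'
Step 3: Each affected record changes by -20
Step 4: Total change = 1 × -20 = -20
Step 5: New sum = 554 + -20 = 534
Step 6: Difference = |534 - 554| = 20
        (Sum decreased by 20)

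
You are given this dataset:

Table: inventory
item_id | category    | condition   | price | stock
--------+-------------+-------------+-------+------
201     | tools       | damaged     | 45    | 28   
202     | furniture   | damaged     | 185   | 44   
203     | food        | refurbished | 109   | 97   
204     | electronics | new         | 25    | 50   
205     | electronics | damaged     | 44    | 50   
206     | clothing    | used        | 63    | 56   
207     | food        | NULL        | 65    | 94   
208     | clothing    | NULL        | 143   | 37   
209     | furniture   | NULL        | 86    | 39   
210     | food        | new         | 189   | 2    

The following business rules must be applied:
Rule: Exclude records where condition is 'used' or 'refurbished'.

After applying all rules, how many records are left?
8

Step 1: Count records to exclude
  - 1 (used) + 1 (refurbished) = 2 records
Step 2: Total records: 10
Step 3: Remaining = 10 - 2 = 8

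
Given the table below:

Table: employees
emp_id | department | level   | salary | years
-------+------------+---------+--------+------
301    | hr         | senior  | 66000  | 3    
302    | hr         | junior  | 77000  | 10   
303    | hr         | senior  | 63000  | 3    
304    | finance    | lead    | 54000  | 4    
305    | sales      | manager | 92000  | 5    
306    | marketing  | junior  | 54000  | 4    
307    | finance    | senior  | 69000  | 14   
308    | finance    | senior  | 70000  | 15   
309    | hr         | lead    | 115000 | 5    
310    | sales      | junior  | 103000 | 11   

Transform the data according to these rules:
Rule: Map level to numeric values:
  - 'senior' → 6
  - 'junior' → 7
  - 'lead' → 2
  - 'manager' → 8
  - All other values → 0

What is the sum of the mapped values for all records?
57

Step 1: Apply mapping to each record
Step 2: Count by status:
  'senior': 4 records × 6 = 24
  'junior': 3 records × 7 = 21
  'lead': 2 records × 2 = 4
  'manager': 1 records × 8 = 8
Step 3: Sum all mapped values = 57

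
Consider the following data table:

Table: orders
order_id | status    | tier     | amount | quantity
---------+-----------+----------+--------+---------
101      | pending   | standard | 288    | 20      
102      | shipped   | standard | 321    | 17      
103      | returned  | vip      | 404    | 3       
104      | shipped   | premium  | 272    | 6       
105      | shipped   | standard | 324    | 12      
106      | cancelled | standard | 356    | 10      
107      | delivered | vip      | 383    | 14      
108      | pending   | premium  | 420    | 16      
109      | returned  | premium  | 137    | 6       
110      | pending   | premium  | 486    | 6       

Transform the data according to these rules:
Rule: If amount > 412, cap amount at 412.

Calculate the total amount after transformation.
3309

Step 1: 2 records have amount > 412
Step 2: These records originally summed to 906
Step 3: After capping: 2 × 412 = 824
Step 4: Unaffected records sum: 2485
Step 5: Final sum = 824 + 2485 = 3309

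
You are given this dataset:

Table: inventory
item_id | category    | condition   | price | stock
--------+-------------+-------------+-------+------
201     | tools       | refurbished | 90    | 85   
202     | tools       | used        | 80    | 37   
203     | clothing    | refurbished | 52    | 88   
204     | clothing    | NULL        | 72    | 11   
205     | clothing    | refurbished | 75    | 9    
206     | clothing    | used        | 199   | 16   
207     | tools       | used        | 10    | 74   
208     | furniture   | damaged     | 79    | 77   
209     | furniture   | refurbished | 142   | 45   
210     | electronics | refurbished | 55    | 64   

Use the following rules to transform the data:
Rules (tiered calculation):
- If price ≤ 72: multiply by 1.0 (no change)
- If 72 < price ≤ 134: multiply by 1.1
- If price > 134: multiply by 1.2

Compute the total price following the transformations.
954.6

Step 1: Tier 1 (price ≤ 72): 4 records, sum = 189 × 1.0 = 189.0
Step 2: Tier 2 (72 < price ≤ 134): 4 records, sum = 324 × 1.1 = 356.4
Step 3: Tier 3 (price > 134): 2 records, sum = 341 × 1.2 = 409.2
Step 4: Final sum = 189.0 + 356.4 + 409.2 = 954.6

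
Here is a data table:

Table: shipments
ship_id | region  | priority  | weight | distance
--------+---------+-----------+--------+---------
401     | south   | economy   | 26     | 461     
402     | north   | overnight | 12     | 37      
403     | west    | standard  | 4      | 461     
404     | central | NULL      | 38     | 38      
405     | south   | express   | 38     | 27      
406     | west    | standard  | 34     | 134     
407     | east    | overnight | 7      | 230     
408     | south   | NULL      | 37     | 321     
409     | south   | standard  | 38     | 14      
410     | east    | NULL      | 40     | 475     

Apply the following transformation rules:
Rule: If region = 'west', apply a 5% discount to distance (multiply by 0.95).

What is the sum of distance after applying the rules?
2168.25

Step 1: Records with region = 'west' have total distance = 595
Step 2: Apply multiplier: 595 × 0.95 = 565.25
Step 3: Other records total: 1603
Step 4: Final sum = 565.25 + 1603 = 2168.25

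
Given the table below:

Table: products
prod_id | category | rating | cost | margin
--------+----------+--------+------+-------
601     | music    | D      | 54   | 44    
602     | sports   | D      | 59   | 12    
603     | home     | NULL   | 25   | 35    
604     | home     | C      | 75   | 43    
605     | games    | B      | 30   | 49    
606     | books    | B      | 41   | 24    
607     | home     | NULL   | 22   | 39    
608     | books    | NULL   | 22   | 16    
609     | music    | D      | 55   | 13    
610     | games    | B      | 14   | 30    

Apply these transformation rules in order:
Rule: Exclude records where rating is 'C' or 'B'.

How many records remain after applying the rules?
6

Step 1: Count records to exclude
  - 1 (C) + 3 (B) = 4 records
Step 2: Total records: 10
Step 3: Remaining = 10 - 4 = 6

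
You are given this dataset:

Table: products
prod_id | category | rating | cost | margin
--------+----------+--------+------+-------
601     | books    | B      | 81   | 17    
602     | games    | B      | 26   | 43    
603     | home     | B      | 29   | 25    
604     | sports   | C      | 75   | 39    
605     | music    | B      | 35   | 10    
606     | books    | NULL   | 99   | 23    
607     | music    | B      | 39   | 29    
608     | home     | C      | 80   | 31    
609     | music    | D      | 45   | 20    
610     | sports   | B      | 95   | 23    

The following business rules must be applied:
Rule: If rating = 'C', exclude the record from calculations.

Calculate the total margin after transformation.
190

Step 1: Identify records where rating = 'C'
Step 2: The excluded records sum to 70
Step 3: Original total margin = 260
Step 4: Remaining total = 260 - 70 = 190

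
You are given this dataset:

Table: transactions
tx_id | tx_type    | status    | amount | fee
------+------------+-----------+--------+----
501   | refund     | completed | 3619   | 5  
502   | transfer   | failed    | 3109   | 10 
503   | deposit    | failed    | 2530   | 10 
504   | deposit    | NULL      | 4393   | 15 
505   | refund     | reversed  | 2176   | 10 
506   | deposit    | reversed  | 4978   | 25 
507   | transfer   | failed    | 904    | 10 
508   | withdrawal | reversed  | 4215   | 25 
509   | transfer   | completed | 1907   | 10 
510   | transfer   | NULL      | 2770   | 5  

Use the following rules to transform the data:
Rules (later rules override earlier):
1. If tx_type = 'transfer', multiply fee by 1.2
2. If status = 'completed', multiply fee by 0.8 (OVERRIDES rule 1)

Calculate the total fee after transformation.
127.0

Step 1: Rule 2 takes priority for records with status = 'completed'
  - 2 records: 15 × 0.8 = 12.0
Step 2: Rule 1 applies to remaining records with tx_type = 'transfer'
  - 3 records: 25 × 1.2 = 30.0
Step 3: Other records unchanged: 85
Step 4: Final sum = 12.0 + 30.0 + 85 = 127.0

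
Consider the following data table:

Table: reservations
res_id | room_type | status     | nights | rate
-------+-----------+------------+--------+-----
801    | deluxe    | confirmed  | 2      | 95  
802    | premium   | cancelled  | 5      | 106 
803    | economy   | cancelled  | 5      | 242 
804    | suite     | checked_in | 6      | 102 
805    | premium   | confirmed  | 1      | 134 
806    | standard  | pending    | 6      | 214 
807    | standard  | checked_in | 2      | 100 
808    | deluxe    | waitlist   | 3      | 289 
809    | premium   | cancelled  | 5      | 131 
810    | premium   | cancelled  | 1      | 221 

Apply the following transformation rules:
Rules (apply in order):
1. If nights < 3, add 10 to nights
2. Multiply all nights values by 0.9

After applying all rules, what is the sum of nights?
68.4

Step 1: Apply Rule 1 - Add 10 to records with nights < 3
  - 4 records affected: 6 + (4 × 10) = 46
  - Unaffected records: 30
  - Sum after Rule 1: 76
Step 2: Apply Rule 2 - Multiply all by 0.9
  - 76 × 0.9 = 68.4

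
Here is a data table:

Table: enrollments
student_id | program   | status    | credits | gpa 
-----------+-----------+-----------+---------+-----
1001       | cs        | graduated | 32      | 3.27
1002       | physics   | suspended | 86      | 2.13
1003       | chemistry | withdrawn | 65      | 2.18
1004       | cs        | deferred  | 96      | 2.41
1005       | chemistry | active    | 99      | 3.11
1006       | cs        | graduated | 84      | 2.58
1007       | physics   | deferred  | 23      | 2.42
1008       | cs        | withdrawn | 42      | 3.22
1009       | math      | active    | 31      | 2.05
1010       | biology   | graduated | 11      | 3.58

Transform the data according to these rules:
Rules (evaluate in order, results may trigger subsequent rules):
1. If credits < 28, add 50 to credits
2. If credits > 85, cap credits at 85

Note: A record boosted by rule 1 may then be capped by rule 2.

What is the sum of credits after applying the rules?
643

Step 1: Apply rule 1 to records with credits < 28
  - 2 records get bonus of 50
  - Of these, 0 records then exceed 85 and get capped
Step 2: Apply rule 2 to records with credits > 85
  - 3 records (original) are capped
Step 3: Calculate final sum = 643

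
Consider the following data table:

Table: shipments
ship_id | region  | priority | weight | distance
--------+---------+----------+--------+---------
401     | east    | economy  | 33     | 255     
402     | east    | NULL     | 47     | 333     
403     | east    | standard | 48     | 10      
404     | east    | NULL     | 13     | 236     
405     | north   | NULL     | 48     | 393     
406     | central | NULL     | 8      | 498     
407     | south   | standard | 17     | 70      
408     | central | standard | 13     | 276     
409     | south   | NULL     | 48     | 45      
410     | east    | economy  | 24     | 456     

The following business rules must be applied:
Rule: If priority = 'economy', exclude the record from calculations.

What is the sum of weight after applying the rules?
242

Step 1: Identify records where priority = 'economy'
Step 2: The excluded records sum to 57
Step 3: Original total weight = 299
Step 4: Remaining total = 299 - 57 = 242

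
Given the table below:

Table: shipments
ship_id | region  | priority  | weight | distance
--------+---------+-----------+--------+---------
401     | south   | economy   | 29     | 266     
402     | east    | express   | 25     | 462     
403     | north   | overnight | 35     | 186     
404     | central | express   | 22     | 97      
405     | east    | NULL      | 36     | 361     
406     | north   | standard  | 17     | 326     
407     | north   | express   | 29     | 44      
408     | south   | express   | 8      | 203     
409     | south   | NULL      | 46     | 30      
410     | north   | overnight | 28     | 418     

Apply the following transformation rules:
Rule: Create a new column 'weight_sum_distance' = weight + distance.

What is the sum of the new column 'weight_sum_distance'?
2668

Step 1: For each record, compute weight + distance
Example calculations:
  29 + 266 = 295
  25 + 462 = 487
  35 + 186 = 221
  ...
Step 2: Sum all derived values
Step 3: Total = 2668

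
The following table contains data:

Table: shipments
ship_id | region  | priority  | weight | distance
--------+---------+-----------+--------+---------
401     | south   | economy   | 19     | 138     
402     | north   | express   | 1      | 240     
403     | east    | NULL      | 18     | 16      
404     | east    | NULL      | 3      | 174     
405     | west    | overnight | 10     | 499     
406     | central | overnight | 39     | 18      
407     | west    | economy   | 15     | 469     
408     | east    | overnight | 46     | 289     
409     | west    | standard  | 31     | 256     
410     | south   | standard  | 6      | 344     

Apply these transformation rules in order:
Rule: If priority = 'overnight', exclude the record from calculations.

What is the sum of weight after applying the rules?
93

Step 1: Identify records where priority = 'overnight'
Step 2: The excluded records sum to 95
Step 3: Original total weight = 188
Step 4: Remaining total = 188 - 95 = 93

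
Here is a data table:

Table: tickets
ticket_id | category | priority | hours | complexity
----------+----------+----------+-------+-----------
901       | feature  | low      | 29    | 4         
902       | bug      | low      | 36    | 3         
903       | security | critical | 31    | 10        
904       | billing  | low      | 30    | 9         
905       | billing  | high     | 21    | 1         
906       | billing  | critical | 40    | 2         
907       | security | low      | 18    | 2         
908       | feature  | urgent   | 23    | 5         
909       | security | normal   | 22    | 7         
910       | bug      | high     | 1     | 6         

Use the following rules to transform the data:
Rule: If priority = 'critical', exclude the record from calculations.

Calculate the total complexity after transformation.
37

Step 1: Identify records where priority = 'critical'
Step 2: The excluded records sum to 12
Step 3: Original total complexity = 49
Step 4: Remaining total = 49 - 12 = 37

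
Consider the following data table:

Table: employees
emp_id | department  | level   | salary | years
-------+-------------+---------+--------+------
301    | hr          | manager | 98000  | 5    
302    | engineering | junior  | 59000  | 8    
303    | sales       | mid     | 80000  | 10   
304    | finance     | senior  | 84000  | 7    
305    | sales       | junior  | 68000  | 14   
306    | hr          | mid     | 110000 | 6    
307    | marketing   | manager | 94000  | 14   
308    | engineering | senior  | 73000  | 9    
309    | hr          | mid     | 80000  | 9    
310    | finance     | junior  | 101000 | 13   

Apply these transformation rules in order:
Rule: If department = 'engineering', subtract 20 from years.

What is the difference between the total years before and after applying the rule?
40

Step 1: Original sum of years = 95
Step 2: 2 records have department = 'engineering'
Step 3: Each affected record changes by -20
Step 4: Total change = 2 × -20 = -40
Step 5: New sum = 95 + -40 = 55
Step 6: Difference = |55 - 95| = 40
        (Sum decreased by 40)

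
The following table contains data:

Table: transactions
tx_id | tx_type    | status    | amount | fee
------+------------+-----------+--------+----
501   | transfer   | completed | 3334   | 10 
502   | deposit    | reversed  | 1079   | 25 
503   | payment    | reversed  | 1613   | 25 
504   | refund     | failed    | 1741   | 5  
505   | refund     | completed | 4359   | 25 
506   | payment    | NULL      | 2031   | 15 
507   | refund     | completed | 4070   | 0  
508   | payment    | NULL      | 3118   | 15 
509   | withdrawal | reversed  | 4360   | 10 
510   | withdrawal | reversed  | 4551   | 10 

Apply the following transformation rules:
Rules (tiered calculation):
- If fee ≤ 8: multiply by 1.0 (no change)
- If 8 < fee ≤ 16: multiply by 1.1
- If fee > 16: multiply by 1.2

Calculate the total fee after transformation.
161.0

Step 1: Tier 1 (fee ≤ 8): 2 records, sum = 5 × 1.0 = 5.0
Step 2: Tier 2 (8 < fee ≤ 16): 5 records, sum = 60 × 1.1 = 66.0
Step 3: Tier 3 (fee > 16): 3 records, sum = 75 × 1.2 = 90.0
Step 4: Final sum = 5.0 + 66.0 + 90.0 = 161.0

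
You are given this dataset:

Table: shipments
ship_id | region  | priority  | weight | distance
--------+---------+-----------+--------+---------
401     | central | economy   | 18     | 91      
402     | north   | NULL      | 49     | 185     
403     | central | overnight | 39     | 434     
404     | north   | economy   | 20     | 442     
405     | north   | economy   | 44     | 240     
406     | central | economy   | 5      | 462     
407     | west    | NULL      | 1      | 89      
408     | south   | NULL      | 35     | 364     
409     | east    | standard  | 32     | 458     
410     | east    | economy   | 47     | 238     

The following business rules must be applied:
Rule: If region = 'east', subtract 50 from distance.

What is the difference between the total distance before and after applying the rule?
100

Step 1: Original sum of distance = 3003
Step 2: 2 records have region = 'east'
Step 3: Each affected record changes by -50
Step 4: Total change = 2 × -50 = -100
Step 5: New sum = 3003 + -100 = 2903
Step 6: Difference = |2903 - 3003| = 100
        (Sum decreased by 100)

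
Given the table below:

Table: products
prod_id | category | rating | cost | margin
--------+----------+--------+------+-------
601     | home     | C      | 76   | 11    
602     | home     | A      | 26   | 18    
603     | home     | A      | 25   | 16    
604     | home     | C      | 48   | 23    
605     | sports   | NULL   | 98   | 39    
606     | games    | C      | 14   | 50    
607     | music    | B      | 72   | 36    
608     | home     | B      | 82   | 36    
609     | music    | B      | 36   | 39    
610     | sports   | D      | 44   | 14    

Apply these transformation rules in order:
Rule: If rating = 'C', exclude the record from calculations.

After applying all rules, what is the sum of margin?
198

Step 1: Identify records where rating = 'C'
Step 2: The excluded records sum to 84
Step 3: Original total margin = 282
Step 4: Remaining total = 282 - 84 = 198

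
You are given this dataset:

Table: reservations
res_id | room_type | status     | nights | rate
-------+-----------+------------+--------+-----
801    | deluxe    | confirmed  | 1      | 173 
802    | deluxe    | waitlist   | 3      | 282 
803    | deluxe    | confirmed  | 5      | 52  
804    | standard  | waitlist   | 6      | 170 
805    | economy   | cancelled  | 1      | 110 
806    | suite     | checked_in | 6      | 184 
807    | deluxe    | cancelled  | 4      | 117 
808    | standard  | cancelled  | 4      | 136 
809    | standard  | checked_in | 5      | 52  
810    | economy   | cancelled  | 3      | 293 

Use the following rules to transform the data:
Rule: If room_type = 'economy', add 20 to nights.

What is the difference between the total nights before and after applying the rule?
40

Step 1: Original sum of nights = 38
Step 2: 2 records have room_type = 'economy'
Step 3: Each affected record changes by 20
Step 4: Total change = 2 × 20 = 40
Step 5: New sum = 38 + 40 = 78
Step 6: Difference = |78 - 38| = 40
        (Sum increased by 40)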